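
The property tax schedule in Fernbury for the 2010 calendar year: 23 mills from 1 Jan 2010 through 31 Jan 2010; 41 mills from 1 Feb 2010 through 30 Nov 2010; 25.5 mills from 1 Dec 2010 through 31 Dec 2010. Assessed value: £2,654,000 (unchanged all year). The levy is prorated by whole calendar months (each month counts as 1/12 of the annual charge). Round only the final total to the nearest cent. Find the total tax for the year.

£101,404.92

1 Jan – 31 Jan 2010: 1 month at 23 mills → £2,654,000 × 2.3% × 1/12 = £5,086.8333
1 Feb – 30 Nov 2010: 10 months at 41 mills → £2,654,000 × 4.1% × 10/12 = £90,678.3333
1 Dec – 31 Dec 2010: 1 month at 25.5 mills → £2,654,000 × 2.55% × 1/12 = £5,639.7500
Total = £101,404.9167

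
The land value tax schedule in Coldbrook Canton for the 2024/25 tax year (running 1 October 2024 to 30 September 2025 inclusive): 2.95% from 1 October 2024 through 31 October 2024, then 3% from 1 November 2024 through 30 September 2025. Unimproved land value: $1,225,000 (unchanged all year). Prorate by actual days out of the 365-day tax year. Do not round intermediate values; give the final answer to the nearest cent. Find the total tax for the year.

$36,697.98

1 October – 31 October 2024: 31 days at 2.95% → $1,225,000 × 2.95% × 31/365 = $3,069.2123
1 November 2024 – 30 September 2025: 334 days at 3% → $1,225,000 × 3% × 334/365 = $33,628.7671
Total = $36,697.9795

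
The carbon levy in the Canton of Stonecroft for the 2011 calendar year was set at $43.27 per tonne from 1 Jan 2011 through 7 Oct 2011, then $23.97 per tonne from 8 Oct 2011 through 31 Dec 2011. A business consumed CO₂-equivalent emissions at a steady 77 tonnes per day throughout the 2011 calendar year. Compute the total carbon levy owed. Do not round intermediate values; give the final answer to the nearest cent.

$1089784.85

1 Jan – 7 Oct 2011: 280 days × 77 tonnes/day = 21,560 tonnes at $43.27/tonne → $932901.20
8 Oct – 31 Dec 2011: 85 days × 77 tonnes/day = 6,545 tonnes at $23.97/tonne → $156883.65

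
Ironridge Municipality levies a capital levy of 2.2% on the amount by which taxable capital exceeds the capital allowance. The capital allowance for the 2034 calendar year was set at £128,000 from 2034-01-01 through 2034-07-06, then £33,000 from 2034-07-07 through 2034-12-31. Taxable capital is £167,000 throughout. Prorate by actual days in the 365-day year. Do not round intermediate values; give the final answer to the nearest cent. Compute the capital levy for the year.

2034-01-01 to 2034-07-06: 187 days, exemption £128,000 → (£167,000 − £128,000) × 2.2% × 187/365 = £439.5781
2034-07-07 to 2034-12-31: 178 days, exemption £33,000 → (£167,000 − £33,000) × 2.2% × 178/365 = £1,437.6548
Total = £1,877.2329

£1,877.23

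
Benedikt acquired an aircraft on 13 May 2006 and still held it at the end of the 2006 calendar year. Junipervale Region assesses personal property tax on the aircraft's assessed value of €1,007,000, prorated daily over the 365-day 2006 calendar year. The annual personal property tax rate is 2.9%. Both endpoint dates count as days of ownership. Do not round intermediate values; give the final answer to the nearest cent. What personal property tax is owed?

€18,641.92

Days held (13 May – 31 December 2006): 233 out of 365
Tax = €1,007,000 × 2.9% × 233/365 = €18,641.9151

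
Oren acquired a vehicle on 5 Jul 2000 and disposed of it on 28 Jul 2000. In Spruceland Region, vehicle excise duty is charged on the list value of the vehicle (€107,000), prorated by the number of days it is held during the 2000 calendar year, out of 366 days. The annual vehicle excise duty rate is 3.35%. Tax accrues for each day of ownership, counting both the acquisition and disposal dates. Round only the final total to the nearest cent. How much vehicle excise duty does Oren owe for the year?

€235.05

Days held (5 Jul – 28 Jul 2000): 24 out of 366
Tax = €107,000 × 3.35% × 24/366 = €235.0492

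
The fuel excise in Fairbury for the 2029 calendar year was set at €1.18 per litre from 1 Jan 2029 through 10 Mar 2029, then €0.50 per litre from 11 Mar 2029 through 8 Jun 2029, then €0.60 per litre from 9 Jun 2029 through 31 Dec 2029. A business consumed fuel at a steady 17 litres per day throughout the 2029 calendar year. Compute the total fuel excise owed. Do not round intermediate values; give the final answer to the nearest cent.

€4,250.34

1 Jan – 10 Mar 2029: 69 days × 17 litres/day = 1,173 litres at €1.18/litre → €1,384.14
11 Mar – 8 Jun 2029: 90 days × 17 litres/day = 1,530 litres at €0.50/litre → €765.00
9 Jun – 31 Dec 2029: 206 days × 17 litres/day = 3,502 litres at €0.60/litre → €2,101.20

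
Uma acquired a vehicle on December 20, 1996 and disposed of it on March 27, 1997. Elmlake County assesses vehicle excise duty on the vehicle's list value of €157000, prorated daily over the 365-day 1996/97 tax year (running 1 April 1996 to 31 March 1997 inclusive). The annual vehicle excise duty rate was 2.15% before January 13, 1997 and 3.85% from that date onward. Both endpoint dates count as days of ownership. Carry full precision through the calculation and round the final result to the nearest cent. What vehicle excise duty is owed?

€1447.41

December 20, 1996 – January 12, 1997: 24 days at 2.15% → €157000 × 2.15% × 24/365 = €221.9507
January 13 – March 27, 1997: 74 days at 3.85% → €157000 × 3.85% × 74/365 = €1225.4603
Total = €1447.4110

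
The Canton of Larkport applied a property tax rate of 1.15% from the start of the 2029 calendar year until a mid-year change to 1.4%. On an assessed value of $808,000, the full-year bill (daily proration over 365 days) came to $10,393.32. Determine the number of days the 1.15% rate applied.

166 days

Let d = days at the first rate; then 365 − d days at the second rate.
$808,000 × [1.15%·d + 1.4%·(365−d)] / 365 = $10,393.32
Solving gives d = 166, so the new rate took effect on June 16, 2029.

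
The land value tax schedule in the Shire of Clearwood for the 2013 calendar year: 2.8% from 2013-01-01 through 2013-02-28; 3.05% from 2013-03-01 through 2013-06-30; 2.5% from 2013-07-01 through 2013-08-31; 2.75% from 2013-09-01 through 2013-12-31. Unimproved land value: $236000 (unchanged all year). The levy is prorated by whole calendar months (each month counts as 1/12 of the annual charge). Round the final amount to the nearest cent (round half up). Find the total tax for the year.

2013-01-01 to 2013-02-28: 2 months at 2.8% → $236000 × 2.8% × 2/12 = $1101.3333
2013-03-01 to 2013-06-30: 4 months at 3.05% → $236000 × 3.05% × 4/12 = $2399.3333
2013-07-01 to 2013-08-31: 2 months at 2.5% → $236000 × 2.5% × 2/12 = $983.3333
2013-09-01 to 2013-12-31: 4 months at 2.75% → $236000 × 2.75% × 4/12 = $2163.3333
Total = $6647.3333

$6647.33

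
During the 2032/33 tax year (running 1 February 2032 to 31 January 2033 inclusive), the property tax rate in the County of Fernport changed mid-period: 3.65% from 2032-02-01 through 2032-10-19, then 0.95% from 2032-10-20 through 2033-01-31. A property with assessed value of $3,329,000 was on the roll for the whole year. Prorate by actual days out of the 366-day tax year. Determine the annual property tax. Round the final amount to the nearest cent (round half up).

$95,967.98

2032-02-01 to 2032-10-19: 262 days at 3.65% → $3,329,000 × 3.65% × 262/366 = $86,981.4945
2032-10-20 to 2033-01-31: 104 days at 0.95% → $3,329,000 × 0.95% × 104/366 = $8,986.4809
Total = $95,967.9754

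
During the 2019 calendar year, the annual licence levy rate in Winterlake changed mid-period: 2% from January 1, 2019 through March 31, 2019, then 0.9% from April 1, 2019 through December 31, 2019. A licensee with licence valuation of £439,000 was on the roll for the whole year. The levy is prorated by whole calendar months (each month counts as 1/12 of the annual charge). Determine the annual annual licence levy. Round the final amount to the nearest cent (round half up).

£5,158.25

January 1 – March 31, 2019: 3 months at 2% → £439,000 × 2% × 3/12 = £2,195.0000
April 1 – December 31, 2019: 9 months at 0.9% → £439,000 × 0.9% × 9/12 = £2,963.2500
Total = £5,158.2500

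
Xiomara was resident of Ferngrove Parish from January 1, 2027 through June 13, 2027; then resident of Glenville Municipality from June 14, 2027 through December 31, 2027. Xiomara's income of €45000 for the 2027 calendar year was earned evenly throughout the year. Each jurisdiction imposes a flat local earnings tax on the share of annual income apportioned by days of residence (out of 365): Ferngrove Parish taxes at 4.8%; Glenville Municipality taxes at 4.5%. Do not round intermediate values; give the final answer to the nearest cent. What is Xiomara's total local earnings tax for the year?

Ferngrove Parish, January 1 – June 13, 2027: 164 days → €45000 × 4.8% × 164/365 = €970.5205
Glenville Municipality, June 14 – December 31, 2027: 201 days → €45000 × 4.5% × 201/365 = €1115.1370
Total = €2085.6575

€2085.66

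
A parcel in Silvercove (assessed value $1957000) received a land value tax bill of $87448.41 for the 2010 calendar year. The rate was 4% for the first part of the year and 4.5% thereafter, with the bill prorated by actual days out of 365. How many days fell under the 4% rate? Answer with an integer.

23 days

Let d = days at the first rate; then 365 − d days at the second rate.
$1957000 × [4%·d + 4.5%·(365−d)] / 365 = $87448.41
Solving gives d = 23, so the new rate took effect on 24 January 2010.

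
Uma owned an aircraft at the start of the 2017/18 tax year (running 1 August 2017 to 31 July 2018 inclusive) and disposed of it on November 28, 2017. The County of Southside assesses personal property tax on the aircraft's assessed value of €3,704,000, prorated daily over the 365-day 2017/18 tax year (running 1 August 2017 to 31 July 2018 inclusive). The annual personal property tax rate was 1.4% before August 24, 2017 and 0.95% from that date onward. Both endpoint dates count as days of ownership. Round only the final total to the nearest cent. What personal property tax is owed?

€12,618.97

August 1 – August 23, 2017: 23 days at 1.4% → €3,704,000 × 1.4% × 23/365 = €3,267.6384
August 24 – November 28, 2017: 97 days at 0.95% → €3,704,000 × 0.95% × 97/365 = €9,351.3315
Total = €12,618.9699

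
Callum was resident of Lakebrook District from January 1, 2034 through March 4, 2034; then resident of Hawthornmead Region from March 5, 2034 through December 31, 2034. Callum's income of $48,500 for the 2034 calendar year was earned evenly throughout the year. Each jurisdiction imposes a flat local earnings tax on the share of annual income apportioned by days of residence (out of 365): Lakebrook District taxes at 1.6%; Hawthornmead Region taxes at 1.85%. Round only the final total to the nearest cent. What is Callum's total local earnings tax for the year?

Lakebrook District, January 1 – March 4, 2034: 63 days → $48,500 × 1.6% × 63/365 = $133.9397
Hawthornmead Region, March 5 – December 31, 2034: 302 days → $48,500 × 1.85% × 302/365 = $742.3822
Total = $876.3219

$876.32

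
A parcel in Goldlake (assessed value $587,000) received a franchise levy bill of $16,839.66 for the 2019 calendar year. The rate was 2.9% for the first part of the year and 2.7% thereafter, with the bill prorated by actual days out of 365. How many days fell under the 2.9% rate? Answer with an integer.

308 days

Let d = days at the first rate; then 365 − d days at the second rate.
$587,000 × [2.9%·d + 2.7%·(365−d)] / 365 = $16,839.66
Solving gives d = 308, so the new rate took effect on 5 Nov 2019.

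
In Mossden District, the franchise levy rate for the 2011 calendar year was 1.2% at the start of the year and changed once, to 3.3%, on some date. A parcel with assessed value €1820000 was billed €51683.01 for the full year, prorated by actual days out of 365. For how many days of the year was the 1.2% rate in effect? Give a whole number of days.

Let d = days at the first rate; then 365 − d days at the second rate.
€1820000 × [1.2%·d + 3.3%·(365−d)] / 365 = €51683.01
Solving gives d = 80, so the new rate took effect on 22 March 2011.

80 days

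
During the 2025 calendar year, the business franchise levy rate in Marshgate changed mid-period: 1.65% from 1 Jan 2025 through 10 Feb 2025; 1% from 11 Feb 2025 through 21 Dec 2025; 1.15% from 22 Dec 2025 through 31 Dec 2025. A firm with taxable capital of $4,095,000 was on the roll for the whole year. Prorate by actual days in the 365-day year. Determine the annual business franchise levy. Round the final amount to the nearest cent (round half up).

1 Jan – 10 Feb 2025: 41 days at 1.65% → $4,095,000 × 1.65% × 41/365 = $7,589.7740
11 Feb – 21 Dec 2025: 314 days at 1% → $4,095,000 × 1% × 314/365 = $35,228.2192
22 Dec – 31 Dec 2025: 10 days at 1.15% → $4,095,000 × 1.15% × 10/365 = $1,290.2055
Total = $44,108.1986

$44,108.20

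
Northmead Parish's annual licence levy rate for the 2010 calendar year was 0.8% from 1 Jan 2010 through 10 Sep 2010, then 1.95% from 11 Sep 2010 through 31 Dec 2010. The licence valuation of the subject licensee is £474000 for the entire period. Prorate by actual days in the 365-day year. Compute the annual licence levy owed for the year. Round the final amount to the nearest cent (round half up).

1 Jan – 10 Sep 2010: 253 days at 0.8% → £474000 × 0.8% × 253/365 = £2628.4274
11 Sep – 31 Dec 2010: 112 days at 1.95% → £474000 × 1.95% × 112/365 = £2836.2082
Total = £5464.6356

£5464.64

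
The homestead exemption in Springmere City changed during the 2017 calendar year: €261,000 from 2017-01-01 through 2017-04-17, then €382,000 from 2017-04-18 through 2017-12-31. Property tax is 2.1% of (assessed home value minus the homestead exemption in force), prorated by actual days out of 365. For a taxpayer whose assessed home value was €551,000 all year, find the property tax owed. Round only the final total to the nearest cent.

2017-01-01 to 2017-04-17: 107 days, exemption €261,000 → (€551,000 − €261,000) × 2.1% × 107/365 = €1,785.2877
2017-04-18 to 2017-12-31: 258 days, exemption €382,000 → (€551,000 − €382,000) × 2.1% × 258/365 = €2,508.6082
Total = €4,293.8959

€4,293.90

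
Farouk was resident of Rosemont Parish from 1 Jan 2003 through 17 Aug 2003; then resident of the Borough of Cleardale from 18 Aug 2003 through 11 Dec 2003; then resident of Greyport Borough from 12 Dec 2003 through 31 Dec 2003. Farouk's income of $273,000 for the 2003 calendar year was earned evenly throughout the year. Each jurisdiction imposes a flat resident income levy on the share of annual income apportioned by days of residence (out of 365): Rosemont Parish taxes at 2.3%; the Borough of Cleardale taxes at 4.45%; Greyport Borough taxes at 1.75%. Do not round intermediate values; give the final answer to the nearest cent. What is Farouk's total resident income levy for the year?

Rosemont Parish, 1 Jan – 17 Aug 2003: 229 days → $273,000 × 2.3% × 229/365 = $3,939.4274
The Borough of Cleardale, 18 Aug – 11 Dec 2003: 116 days → $273,000 × 4.45% × 116/365 = $3,860.8932
Greyport Borough, 12 Dec – 31 Dec 2003: 20 days → $273,000 × 1.75% × 20/365 = $261.7808
Total = $8,062.1014

$8,062.10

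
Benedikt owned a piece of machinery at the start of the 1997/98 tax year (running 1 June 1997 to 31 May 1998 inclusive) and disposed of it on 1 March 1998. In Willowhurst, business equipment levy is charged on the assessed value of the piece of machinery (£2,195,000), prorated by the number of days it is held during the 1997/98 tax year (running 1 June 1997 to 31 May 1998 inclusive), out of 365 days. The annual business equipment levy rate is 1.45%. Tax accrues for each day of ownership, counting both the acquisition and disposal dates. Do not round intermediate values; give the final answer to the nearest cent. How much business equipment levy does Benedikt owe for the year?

Days held (1 June 1997 – 1 March 1998): 274 out of 365
Tax = £2,195,000 × 1.45% × 274/365 = £23,892.4247

£23,892.42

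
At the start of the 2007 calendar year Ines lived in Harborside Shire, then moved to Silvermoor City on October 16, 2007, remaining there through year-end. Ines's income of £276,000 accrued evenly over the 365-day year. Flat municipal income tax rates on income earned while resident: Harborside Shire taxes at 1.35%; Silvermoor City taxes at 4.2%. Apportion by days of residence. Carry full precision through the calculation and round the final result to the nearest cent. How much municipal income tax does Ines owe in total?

£5,385.40

Harborside Shire, January 1 – October 15, 2007: 288 days → £276,000 × 1.35% × 288/365 = £2,939.9671
Silvermoor City, October 16 – December 31, 2007: 77 days → £276,000 × 4.2% × 77/365 = £2,445.4356
Total = £5,385.4027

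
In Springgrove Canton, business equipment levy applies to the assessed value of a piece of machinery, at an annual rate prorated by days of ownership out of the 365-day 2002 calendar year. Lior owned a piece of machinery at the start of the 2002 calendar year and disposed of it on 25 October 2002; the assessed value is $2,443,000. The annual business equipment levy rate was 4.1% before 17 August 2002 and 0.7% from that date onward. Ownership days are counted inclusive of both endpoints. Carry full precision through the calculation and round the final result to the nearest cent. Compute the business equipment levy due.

$65,847.22

1 January – 16 August 2002: 228 days at 4.1% → $2,443,000 × 4.1% × 228/365 = $62,567.5726
17 August – 25 October 2002: 70 days at 0.7% → $2,443,000 × 0.7% × 70/365 = $3,279.6438
Total = $65,847.2164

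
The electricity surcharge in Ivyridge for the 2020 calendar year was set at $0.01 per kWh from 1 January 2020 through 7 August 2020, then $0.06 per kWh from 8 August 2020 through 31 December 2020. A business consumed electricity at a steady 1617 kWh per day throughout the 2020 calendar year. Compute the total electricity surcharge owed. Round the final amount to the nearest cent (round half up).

$17,722.32

1 January – 7 August 2020: 220 days × 1617 kWh/day = 355,740 kWh at $0.01/kWh → $3,557.40
8 August – 31 December 2020: 146 days × 1617 kWh/day = 236,082 kWh at $0.06/kWh → $14,164.92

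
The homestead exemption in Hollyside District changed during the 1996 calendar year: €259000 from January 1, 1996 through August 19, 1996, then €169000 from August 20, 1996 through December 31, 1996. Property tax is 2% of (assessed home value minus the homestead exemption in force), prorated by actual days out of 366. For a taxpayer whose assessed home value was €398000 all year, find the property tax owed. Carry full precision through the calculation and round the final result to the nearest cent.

January 1 – August 19, 1996: 232 days, exemption €259000 → (€398000 − €259000) × 2% × 232/366 = €1762.1858
August 20 – December 31, 1996: 134 days, exemption €169000 → (€398000 − €169000) × 2% × 134/366 = €1676.8306
Total = €3439.0164

€3439.02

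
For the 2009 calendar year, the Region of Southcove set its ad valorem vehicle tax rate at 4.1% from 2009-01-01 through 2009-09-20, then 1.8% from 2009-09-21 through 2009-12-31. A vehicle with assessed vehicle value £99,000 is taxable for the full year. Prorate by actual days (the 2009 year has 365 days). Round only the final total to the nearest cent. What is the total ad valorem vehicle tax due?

2009-01-01 to 2009-09-20: 263 days at 4.1% → £99,000 × 4.1% × 263/365 = £2,924.7041
2009-09-21 to 2009-12-31: 102 days at 1.8% → £99,000 × 1.8% × 102/365 = £497.9836
Total = £3,422.6877

£3,422.69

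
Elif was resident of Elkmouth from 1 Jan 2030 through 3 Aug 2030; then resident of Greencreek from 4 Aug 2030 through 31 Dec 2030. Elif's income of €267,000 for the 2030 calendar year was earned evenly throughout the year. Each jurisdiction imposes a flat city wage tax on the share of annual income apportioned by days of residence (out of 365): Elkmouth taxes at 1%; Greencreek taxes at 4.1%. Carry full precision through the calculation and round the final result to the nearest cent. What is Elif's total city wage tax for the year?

Elkmouth, 1 Jan – 3 Aug 2030: 215 days → €267,000 × 1% × 215/365 = €1,572.7397
Greencreek, 4 Aug – 31 Dec 2030: 150 days → €267,000 × 4.1% × 150/365 = €4,498.7671
Total = €6,071.5068

€6,071.51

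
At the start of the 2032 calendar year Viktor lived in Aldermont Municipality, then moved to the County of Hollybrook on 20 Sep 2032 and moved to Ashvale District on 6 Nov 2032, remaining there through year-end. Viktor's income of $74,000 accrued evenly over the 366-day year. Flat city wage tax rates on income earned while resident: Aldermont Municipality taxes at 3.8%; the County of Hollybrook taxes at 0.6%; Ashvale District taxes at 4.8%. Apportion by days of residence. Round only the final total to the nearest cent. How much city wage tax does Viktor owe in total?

$2,621.14

Aldermont Municipality, 1 Jan – 19 Sep 2032: 263 days → $74,000 × 3.8% × 263/366 = $2,020.6448
The County of Hollybrook, 20 Sep – 5 Nov 2032: 47 days → $74,000 × 0.6% × 47/366 = $57.0164
Ashvale District, 6 Nov – 31 Dec 2032: 56 days → $74,000 × 4.8% × 56/366 = $543.4754
Total = $2,621.1366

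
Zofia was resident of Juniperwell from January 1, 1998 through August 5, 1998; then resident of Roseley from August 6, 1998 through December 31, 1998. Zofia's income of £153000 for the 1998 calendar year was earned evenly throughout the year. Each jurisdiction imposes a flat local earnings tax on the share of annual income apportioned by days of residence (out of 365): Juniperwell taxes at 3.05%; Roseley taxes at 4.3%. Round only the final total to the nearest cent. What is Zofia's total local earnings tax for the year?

£5441.98

Juniperwell, January 1 – August 5, 1998: 217 days → £153000 × 3.05% × 217/365 = £2774.3301
Roseley, August 6 – December 31, 1998: 148 days → £153000 × 4.3% × 148/365 = £2667.6493
Total = £5441.9795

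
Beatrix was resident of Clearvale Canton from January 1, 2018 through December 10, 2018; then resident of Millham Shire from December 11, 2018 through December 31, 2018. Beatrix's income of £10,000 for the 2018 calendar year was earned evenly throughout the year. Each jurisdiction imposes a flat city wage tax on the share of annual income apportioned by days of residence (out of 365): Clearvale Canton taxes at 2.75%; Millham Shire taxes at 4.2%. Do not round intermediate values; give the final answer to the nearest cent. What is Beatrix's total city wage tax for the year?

£283.34

Clearvale Canton, January 1 – December 10, 2018: 344 days → £10,000 × 2.75% × 344/365 = £259.1781
Millham Shire, December 11 – December 31, 2018: 21 days → £10,000 × 4.2% × 21/365 = £24.1644
Total = £283.3425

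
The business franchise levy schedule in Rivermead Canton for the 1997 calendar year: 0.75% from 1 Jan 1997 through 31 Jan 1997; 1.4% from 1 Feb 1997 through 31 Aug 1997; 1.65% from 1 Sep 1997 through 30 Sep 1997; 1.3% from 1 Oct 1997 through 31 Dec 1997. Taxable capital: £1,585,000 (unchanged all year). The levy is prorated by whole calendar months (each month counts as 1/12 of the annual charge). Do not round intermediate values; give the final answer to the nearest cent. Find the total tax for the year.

1 Jan – 31 Jan 1997: 1 month at 0.75% → £1,585,000 × 0.75% × 1/12 = £990.6250
1 Feb – 31 Aug 1997: 7 months at 1.4% → £1,585,000 × 1.4% × 7/12 = £12,944.1667
1 Sep – 30 Sep 1997: 1 month at 1.65% → £1,585,000 × 1.65% × 1/12 = £2,179.3750
1 Oct – 31 Dec 1997: 3 months at 1.3% → £1,585,000 × 1.3% × 3/12 = £5,151.2500
Total = £21,265.4167

£21,265.42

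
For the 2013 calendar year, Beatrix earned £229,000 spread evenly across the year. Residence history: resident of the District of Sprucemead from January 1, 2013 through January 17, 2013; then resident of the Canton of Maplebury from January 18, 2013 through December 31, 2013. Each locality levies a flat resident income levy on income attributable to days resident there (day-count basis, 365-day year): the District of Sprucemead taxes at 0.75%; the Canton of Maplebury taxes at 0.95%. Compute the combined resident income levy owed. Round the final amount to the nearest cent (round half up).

£2,154.17

The District of Sprucemead, January 1 – January 17, 2013: 17 days → £229,000 × 0.75% × 17/365 = £79.9932
The Canton of Maplebury, January 18 – December 31, 2013: 348 days → £229,000 × 0.95% × 348/365 = £2,074.1753
Total = £2,154.1685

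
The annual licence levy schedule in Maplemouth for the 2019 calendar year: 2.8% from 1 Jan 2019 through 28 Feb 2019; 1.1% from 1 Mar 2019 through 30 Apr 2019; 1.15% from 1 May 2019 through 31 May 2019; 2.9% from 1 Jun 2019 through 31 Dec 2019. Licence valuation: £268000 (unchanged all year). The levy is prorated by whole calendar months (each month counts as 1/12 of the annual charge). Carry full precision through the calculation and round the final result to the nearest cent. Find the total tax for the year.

£6532.50

1 Jan – 28 Feb 2019: 2 months at 2.8% → £268000 × 2.8% × 2/12 = £1250.6667
1 Mar – 30 Apr 2019: 2 months at 1.1% → £268000 × 1.1% × 2/12 = £491.3333
1 May – 31 May 2019: 1 month at 1.15% → £268000 × 1.15% × 1/12 = £256.8333
1 Jun – 31 Dec 2019: 7 months at 2.9% → £268000 × 2.9% × 7/12 = £4533.6667
Total = £6532.5000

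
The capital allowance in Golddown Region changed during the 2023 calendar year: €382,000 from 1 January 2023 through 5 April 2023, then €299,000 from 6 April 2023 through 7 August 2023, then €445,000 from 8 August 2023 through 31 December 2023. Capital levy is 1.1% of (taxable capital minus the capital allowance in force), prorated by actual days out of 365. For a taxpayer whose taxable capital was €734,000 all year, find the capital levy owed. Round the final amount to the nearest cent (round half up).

€3,904.97

1 January – 5 April 2023: 95 days, exemption €382,000 → (€734,000 − €382,000) × 1.1% × 95/365 = €1,007.7808
6 April – 7 August 2023: 124 days, exemption €299,000 → (€734,000 − €299,000) × 1.1% × 124/365 = €1,625.5890
8 August – 31 December 2023: 146 days, exemption €445,000 → (€734,000 − €445,000) × 1.1% × 146/365 = €1,271.6000
Total = €3,904.9699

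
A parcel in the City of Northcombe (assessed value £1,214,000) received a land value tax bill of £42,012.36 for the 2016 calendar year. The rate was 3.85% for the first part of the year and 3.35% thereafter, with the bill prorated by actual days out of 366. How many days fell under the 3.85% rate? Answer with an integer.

81 days

Let d = days at the first rate; then 366 − d days at the second rate.
£1,214,000 × [3.85%·d + 3.35%·(366−d)] / 366 = £42,012.36
Solving gives d = 81, so the new rate took effect on 22 Mar 2016.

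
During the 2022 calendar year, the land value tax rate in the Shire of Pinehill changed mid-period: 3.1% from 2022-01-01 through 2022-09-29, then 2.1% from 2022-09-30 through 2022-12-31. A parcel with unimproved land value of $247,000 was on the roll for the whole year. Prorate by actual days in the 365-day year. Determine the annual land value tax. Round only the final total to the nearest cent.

$7,027.66

2022-01-01 to 2022-09-29: 272 days at 3.1% → $247,000 × 3.1% × 272/365 = $5,706.0384
2022-09-30 to 2022-12-31: 93 days at 2.1% → $247,000 × 2.1% × 93/365 = $1,321.6192
Total = $7,027.6575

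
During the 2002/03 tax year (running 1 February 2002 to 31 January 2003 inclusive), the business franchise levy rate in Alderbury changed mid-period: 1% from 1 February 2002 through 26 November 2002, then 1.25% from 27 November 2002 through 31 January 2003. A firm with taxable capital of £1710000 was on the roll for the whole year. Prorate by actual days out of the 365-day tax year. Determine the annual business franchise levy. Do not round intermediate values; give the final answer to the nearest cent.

1 February – 26 November 2002: 299 days at 1% → £1710000 × 1% × 299/365 = £14007.9452
27 November 2002 – 31 January 2003: 66 days at 1.25% → £1710000 × 1.25% × 66/365 = £3865.0685
Total = £17873.0137

£17873.01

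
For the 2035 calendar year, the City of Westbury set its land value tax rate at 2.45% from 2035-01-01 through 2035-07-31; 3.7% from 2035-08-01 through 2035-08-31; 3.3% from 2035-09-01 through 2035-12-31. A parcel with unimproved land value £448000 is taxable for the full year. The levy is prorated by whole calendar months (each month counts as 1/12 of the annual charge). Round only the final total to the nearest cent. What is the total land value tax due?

2035-01-01 to 2035-07-31: 7 months at 2.45% → £448000 × 2.45% × 7/12 = £6402.6667
2035-08-01 to 2035-08-31: 1 month at 3.7% → £448000 × 3.7% × 1/12 = £1381.3333
2035-09-01 to 2035-12-31: 4 months at 3.3% → £448000 × 3.3% × 4/12 = £4928.0000
Total = £12712.0000

£12712.00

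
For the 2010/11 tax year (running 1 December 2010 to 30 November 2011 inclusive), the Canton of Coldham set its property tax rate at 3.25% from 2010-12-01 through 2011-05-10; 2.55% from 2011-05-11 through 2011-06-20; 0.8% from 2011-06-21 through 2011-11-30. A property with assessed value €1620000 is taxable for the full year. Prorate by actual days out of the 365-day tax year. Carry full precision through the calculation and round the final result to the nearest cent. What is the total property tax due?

€33651.62

2010-12-01 to 2011-05-10: 161 days at 3.25% → €1620000 × 3.25% × 161/365 = €23223.6986
2011-05-11 to 2011-06-20: 41 days at 2.55% → €1620000 × 2.55% × 41/365 = €4640.3014
2011-06-21 to 2011-11-30: 163 days at 0.8% → €1620000 × 0.8% × 163/365 = €5787.6164
Total = €33651.6164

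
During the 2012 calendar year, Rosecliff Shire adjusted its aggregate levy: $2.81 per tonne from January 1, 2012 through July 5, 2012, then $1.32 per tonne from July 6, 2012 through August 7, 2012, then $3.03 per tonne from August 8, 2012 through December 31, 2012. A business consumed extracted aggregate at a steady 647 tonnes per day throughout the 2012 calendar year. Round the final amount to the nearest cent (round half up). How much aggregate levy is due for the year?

January 1 – July 5, 2012: 187 days × 647 tonnes/day = 120,989 tonnes at $2.81/tonne → $339979.09
July 6 – August 7, 2012: 33 days × 647 tonnes/day = 21,351 tonnes at $1.32/tonne → $28183.32
August 8 – December 31, 2012: 146 days × 647 tonnes/day = 94,462 tonnes at $3.03/tonne → $286219.86

$654382.27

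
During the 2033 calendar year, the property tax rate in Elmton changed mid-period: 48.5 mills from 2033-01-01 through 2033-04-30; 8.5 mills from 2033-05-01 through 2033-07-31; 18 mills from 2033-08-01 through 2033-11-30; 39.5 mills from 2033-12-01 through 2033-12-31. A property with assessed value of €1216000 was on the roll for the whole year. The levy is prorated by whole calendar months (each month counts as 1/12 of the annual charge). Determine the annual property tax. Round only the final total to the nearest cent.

2033-01-01 to 2033-04-30: 4 months at 48.5 mills → €1216000 × 4.85% × 4/12 = €19658.6667
2033-05-01 to 2033-07-31: 3 months at 8.5 mills → €1216000 × 0.85% × 3/12 = €2584.0000
2033-08-01 to 2033-11-30: 4 months at 18 mills → €1216000 × 1.8% × 4/12 = €7296.0000
2033-12-01 to 2033-12-31: 1 month at 39.5 mills → €1216000 × 3.95% × 1/12 = €4002.6667
Total = €33541.3333

€33541.33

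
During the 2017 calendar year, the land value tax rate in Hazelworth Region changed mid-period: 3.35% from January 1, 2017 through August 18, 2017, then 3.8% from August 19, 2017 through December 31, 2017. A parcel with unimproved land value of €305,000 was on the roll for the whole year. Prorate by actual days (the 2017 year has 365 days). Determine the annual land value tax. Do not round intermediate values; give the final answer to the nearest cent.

€10,725.14

January 1 – August 18, 2017: 230 days at 3.35% → €305,000 × 3.35% × 230/365 = €6,438.4247
August 19 – December 31, 2017: 135 days at 3.8% → €305,000 × 3.8% × 135/365 = €4,286.7123
Total = €10,725.1370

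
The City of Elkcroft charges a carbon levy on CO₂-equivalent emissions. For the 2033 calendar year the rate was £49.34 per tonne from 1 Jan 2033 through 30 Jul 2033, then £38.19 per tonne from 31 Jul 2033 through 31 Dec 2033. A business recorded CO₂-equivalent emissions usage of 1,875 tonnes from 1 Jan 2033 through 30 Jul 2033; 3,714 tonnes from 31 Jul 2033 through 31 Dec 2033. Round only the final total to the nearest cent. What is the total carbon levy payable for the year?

£234,350.16

1 Jan – 30 Jul 2033: 1,875 tonnes at £49.34/tonne → £92,512.50
31 Jul – 31 Dec 2033: 3,714 tonnes at £38.19/tonne → £141,837.66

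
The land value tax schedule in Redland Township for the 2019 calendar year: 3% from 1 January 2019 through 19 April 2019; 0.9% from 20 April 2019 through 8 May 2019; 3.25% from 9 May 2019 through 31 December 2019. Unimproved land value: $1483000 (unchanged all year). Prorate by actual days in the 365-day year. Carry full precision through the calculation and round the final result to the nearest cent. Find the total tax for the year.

$45276.19

1 January – 19 April 2019: 109 days at 3% → $1483000 × 3% × 109/365 = $13286.0548
20 April – 8 May 2019: 19 days at 0.9% → $1483000 × 0.9% × 19/365 = $694.7753
9 May – 31 December 2019: 237 days at 3.25% → $1483000 × 3.25% × 237/365 = $31295.3630
Total = $45276.1932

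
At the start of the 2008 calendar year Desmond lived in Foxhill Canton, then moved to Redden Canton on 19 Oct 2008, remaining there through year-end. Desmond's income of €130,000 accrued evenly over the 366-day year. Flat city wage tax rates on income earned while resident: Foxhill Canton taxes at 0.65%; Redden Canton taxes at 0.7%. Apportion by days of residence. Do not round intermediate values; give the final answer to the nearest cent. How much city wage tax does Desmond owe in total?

€858.14

Foxhill Canton, 1 Jan – 18 Oct 2008: 292 days → €130,000 × 0.65% × 292/366 = €674.1530
Redden Canton, 19 Oct – 31 Dec 2008: 74 days → €130,000 × 0.7% × 74/366 = €183.9891
Total = €858.1421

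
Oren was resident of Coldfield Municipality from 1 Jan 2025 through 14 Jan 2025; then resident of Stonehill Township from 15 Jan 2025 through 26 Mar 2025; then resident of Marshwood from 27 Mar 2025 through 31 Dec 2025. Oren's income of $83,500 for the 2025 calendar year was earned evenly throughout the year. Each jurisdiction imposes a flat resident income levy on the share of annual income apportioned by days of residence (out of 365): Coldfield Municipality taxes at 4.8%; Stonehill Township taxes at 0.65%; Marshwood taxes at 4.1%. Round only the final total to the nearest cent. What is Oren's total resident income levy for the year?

Coldfield Municipality, 1 Jan – 14 Jan 2025: 14 days → $83,500 × 4.8% × 14/365 = $153.7315
Stonehill Township, 15 Jan – 26 Mar 2025: 71 days → $83,500 × 0.65% × 71/365 = $105.5760
Marshwood, 27 Mar – 31 Dec 2025: 280 days → $83,500 × 4.1% × 280/365 = $2,626.2466
Total = $2,885.5541

$2,885.55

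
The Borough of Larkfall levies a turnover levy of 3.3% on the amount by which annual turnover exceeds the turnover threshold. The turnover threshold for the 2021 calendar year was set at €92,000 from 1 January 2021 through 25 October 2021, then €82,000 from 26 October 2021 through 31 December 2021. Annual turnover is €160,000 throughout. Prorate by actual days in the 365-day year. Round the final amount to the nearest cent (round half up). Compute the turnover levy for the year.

1 January – 25 October 2021: 298 days, exemption €92,000 → (€160,000 − €92,000) × 3.3% × 298/365 = €1,832.0877
26 October – 31 December 2021: 67 days, exemption €82,000 → (€160,000 − €82,000) × 3.3% × 67/365 = €472.4877
Total = €2,304.5753

€2,304.58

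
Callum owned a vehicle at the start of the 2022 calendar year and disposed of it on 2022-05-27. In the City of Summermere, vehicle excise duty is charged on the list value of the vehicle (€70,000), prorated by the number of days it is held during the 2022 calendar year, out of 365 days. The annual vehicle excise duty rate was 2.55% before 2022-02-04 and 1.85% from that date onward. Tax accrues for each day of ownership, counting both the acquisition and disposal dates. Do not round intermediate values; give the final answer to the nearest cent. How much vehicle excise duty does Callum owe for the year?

2022-01-01 to 2022-02-03: 34 days at 2.55% → €70,000 × 2.55% × 34/365 = €166.2740
2022-02-04 to 2022-05-27: 113 days at 1.85% → €70,000 × 1.85% × 113/365 = €400.9178
Total = €567.1918

€567.19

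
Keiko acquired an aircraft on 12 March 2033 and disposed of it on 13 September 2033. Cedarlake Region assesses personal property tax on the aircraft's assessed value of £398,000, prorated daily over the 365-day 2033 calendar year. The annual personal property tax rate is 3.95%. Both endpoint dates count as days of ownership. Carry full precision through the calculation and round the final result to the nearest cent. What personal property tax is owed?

£8,011.25

Days held (12 March – 13 September 2033): 186 out of 365
Tax = £398,000 × 3.95% × 186/365 = £8,011.2493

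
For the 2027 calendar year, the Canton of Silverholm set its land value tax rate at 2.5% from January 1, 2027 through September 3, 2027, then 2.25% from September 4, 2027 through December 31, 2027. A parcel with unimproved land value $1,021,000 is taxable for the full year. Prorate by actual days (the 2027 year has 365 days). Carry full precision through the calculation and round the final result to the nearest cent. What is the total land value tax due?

January 1 – September 3, 2027: 246 days at 2.5% → $1,021,000 × 2.5% × 246/365 = $17,203.1507
September 4 – December 31, 2027: 119 days at 2.25% → $1,021,000 × 2.25% × 119/365 = $7,489.6644
Total = $24,692.8151

$24,692.82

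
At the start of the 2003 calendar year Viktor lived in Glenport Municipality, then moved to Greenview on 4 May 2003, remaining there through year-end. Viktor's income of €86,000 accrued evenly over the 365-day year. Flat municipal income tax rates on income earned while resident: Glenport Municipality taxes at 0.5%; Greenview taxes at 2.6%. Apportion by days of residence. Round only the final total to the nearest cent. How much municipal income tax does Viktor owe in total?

Glenport Municipality, 1 Jan – 3 May 2003: 123 days → €86,000 × 0.5% × 123/365 = €144.9041
Greenview, 4 May – 31 Dec 2003: 242 days → €86,000 × 2.6% × 242/365 = €1,482.4986
Total = €1,627.4027

€1,627.40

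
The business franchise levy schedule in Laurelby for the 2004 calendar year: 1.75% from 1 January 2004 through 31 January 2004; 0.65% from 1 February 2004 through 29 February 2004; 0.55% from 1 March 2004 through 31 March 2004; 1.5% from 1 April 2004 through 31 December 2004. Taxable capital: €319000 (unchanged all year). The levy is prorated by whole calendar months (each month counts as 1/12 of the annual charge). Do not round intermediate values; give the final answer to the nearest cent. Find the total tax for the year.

€4372.96

1 January – 31 January 2004: 1 month at 1.75% → €319000 × 1.75% × 1/12 = €465.2083
1 February – 29 February 2004: 1 month at 0.65% → €319000 × 0.65% × 1/12 = €172.7917
1 March – 31 March 2004: 1 month at 0.55% → €319000 × 0.55% × 1/12 = €146.2083
1 April – 31 December 2004: 9 months at 1.5% → €319000 × 1.5% × 9/12 = €3588.7500
Total = €4372.9583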